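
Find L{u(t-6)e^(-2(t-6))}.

u(t-a)f(t-a) with f(t)=e^(-2t). L{e^(-2t)} = 1/(s+2). By time shift: e^(-6s)/(s+2)

Final answer: e^(-6s)/(s+2)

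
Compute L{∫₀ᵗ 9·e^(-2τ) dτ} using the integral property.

L{∫₀ᵗ f(τ)dτ} = F(s)/s with F(s) = 9/(s+2), so L{∫₀ᵗ 9·e^(-2τ) dτ} = 9/(s(s+2))

Final answer: 9/(s(s+2))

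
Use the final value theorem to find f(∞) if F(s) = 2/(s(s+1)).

f(∞) = lim_{s→0} s·2/(s(s+1)) = lim_{s→0} 2/(s+1) = 2/1 = 2

Final answer: 2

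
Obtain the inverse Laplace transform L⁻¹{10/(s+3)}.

L⁻¹{1/(s-a)} = e^(at), so L⁻¹{1/(s+3)} = e^(-3t), and L⁻¹{10/(s+3)} = 10·e^(-3t)

Final answer: 10·e^(-3t)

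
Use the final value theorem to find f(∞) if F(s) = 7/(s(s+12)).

f(∞) = lim_{s→0} s·7/(s(s+12)) = lim_{s→0} 7/(s+12) = 7/12 = 7/12

Final answer: 7/12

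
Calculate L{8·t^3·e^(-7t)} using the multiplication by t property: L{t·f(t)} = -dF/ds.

Using L{t^n·e^(at)} = n!/(s-a)^(n+1), L{t^3·e^(-7t)} = 6/(s+7)^4, so L{8·t^3·e^(-7t)} = 8·6/(s+7)^4 = 48/(s+7)^4

Final answer: 48/(s+7)^4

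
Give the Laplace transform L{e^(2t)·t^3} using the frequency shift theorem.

L{e^(at)·t^n} = n!/(s-a)^(n+1), so L{e^(2t)·t^3} = 6/(s-2)^4

Final answer: 6/(s-2)^4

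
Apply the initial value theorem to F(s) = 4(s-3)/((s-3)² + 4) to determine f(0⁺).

f(0⁺) = lim_{s→∞} sF(s) = lim_{s→∞} 4s(s-3)/((s-3)² + 4) = 4

Final answer: 4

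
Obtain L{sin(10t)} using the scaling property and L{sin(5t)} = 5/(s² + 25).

Using L{f(at)} = (1/a)F(s/a) with a=2: L{sin(10t)} = (1/2) · 5/((s/2)² + 25) = (1/2) · 5·4/(s² + 100) = 10/(s² + 100)

Final answer: 10/(s² + 100)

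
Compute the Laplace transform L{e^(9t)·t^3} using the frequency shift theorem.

L{e^(at)·t^n} = n!/(s-a)^(n+1), so L{e^(9t)·t^3} = 6/(s-9)^4

Final answer: 6/(s-9)^4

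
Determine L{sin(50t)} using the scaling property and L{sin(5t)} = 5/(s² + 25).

Using L{f(at)} = (1/a)F(s/a) with a=10: L{sin(50t)} = (1/10) · 5/((s/10)² + 25) = (1/10) · 5·100/(s² + 2500) = 50/(s² + 2500)

Final answer: 50/(s² + 2500)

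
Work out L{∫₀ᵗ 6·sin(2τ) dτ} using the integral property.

L{∫₀ᵗ f(τ)dτ} = F(s)/s with F(s) = 12/(s² + 4), so the result is (12/(s² + 4))/s = 12/(s(s² + 4))

Final answer: 12/(s(s² + 4))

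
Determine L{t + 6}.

L{t + 6} = L{t} + 6·L{1} = 1/s² + 6/s

Final answer: 1/s² + 6/s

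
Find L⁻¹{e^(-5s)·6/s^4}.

L⁻¹{6/s^4} = t^3. By the time shift theorem, L⁻¹{e^(-as)F(s)} = u(t-a)f(t-a) with a=5, so L⁻¹{e^(-5s)·6/s^4} = u(t-5)·(t-5)^3

Final answer: u(t-5)·(t-5)^3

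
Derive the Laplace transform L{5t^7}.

L{5t^7} = 5 · L{t^7} = 5 · 5040/s^8 = 25200/s^8

Final answer: 25200/s^8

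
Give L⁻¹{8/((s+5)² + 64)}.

Form: b/((s-a)² + b²) → e^(at)sin(bt). With a=-5, b=8

Final answer: e^(-5t)·sin(8t)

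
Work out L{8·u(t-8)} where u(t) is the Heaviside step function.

L{u(t-a)} = e^(-as)/s. Here a=8, so L{u(t-8)} = e^(-8s)/s, and L{8·u(t-8)} = 8·e^(-8s)/s

Final answer: 8·e^(-8s)/s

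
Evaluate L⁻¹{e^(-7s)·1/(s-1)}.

L⁻¹{1/(s-1)} = e^t. By the time shift theorem, L⁻¹{e^(-as)F(s)} = u(t-a)f(t-a) with a=7, so L⁻¹{e^(-7s)·1/(s-1)} = u(t-7)·e^(t-7)

Final answer: u(t-7)·e^(t-7)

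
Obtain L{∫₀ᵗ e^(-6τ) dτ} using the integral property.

L{∫₀ᵗ f(τ)dτ} = F(s)/s with F(s) = 1/(s+6), so L{∫₀ᵗ e^(-6τ) dτ} = 1/(s(s+6))

Final answer: 1/(s(s+6))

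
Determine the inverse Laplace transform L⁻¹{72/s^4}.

L⁻¹{n!/s^(n+1)} = t^n with n=3. So L⁻¹{6/s^4} = t^3, and L⁻¹{72/s^4} = (72/6)·t^3 = 12·t^3

Final answer: 12·t^3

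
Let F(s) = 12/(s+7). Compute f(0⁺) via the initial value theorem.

f(0⁺) = lim_{s→∞} s·12/(s+7) = lim_{s→∞} 12s/(s+7) = 12

Final answer: 12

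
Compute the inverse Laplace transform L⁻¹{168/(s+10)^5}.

L⁻¹{n!/(s-a)^(n+1)} = t^n·e^(at) with n=4, a=-10. So L⁻¹{24/(s+10)^5} = t^4·e^(-10t), and L⁻¹{168/(s+10)^5} = (168/24)·t^4·e^(-10t) = 7·t^4·e^(-10t)

Final answer: 7·t^4·e^(-10t)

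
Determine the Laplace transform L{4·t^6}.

L{t^n} = n!/s^(n+1), so L{t^6} = 720/s^7. Then L{4·t^6} = 4·720/s^7 = 2880/s^7

Final answer: 2880/s^7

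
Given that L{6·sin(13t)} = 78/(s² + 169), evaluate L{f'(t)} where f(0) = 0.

L{f'(t)} = s·F(s) - f(0) = s·78/(s² + 169) - 0 = 78s/(s² + 169)

Final answer: 78s/(s² + 169)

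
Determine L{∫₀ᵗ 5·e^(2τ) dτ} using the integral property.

L{∫₀ᵗ f(τ)dτ} = F(s)/s with F(s) = 5/(s-2), so L{∫₀ᵗ 5·e^(2τ) dτ} = 5/(s(s-2))

Final answer: 5/(s(s-2))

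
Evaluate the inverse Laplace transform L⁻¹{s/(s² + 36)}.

L⁻¹{s/(s² + 36)} = cos(6t)

Final answer: cos(6t)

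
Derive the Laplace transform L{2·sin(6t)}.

L{sin(ωt)} = ω/(s² + ω²), so L{sin(6t)} = 6/(s² + 36). Then L{2·sin(6t)} = 2·6/(s² + 36) = 12/(s² + 36)

Final answer: 12/(s² + 36)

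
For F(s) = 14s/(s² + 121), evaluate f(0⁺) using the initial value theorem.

f(0⁺) = lim_{s→∞} s·14s/(s² + 121) = lim_{s→∞} 14s²/(s² + 121) = 14

Final answer: 14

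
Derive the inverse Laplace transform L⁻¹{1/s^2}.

L⁻¹{n!/s^(n+1)} = t^n with n=1. So L⁻¹{1/s^2} = t

Final answer: t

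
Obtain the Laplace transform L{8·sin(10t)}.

L{sin(ωt)} = ω/(s² + ω²), so L{sin(10t)} = 10/(s² + 100). Then L{8·sin(10t)} = 8·10/(s² + 100) = 80/(s² + 100)

Final answer: 80/(s² + 100)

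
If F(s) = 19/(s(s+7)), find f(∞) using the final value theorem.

f(∞) = lim_{s→0} s·19/(s(s+7)) = lim_{s→0} 19/(s+7) = 19/7 = 19/7

Final answer: 19/7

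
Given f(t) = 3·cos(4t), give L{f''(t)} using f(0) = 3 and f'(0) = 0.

F(s) = 3s/(s² + 16). L{f''(t)} = s²F(s) - sf(0) - f'(0) = 3s³/(s² + 16) - 3s = (3s³ - 3s(s² + 16))/(s² + 16) = -48s/(s² + 16)

Final answer: -48s/(s² + 16)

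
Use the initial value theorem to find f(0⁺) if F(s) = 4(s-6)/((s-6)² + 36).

f(0⁺) = lim_{s→∞} sF(s) = lim_{s→∞} 4s(s-6)/((s-6)² + 36) = 4

Final answer: 4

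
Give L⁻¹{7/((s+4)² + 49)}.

Form: b/((s-a)² + b²) → e^(at)sin(bt). With a=-4, b=7

Final answer: e^(-4t)·sin(7t)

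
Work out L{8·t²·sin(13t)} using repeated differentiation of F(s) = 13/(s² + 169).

F(s) = 13/(s² + 169). F'(s) = -26s/(s² + 169)². F''(s) = -26(169 - 3s²)/(s² + 169)³ = (78s² - 4394)/(s² + 169)³. So L{t²·sin(13t)} = (-1)² F''(s) = (78s² - 4394)/(s² + 169)³. Then L{8·t²·sin(13t)} = 8·(78s² - 4394)/(s² + 169)³ = (624s² - 35152)/(s² + 169)³

Final answer: (624s² - 35152)/(s² + 169)³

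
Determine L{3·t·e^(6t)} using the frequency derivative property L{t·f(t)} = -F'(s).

L{e^(6t)} = 1/(s-6). By frequency derivative: L{t·e^(6t)} = -d/ds[1/(s-6)] = -(-1)/(s-6)² = 1/(s-6)². Then L{3·t·e^(6t)} = 3·1/(s-6)² = 3/(s-6)²

Final answer: 3/(s-6)²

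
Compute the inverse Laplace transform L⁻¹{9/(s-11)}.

L⁻¹{1/(s-a)} = e^(at), so L⁻¹{1/(s-11)} = e^(11t), and L⁻¹{9/(s-11)} = 9·e^(11t)

Final answer: 9·e^(11t)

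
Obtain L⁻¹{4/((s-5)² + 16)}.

Form: b/((s-a)² + b²) → e^(at)sin(bt). With a=5, b=4

Final answer: e^(5t)·sin(4t)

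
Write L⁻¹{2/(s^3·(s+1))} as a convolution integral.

2/(s^3·(s+1)) = (2/s^3)·(1/(s+1)) = L{t^2}·L{e^(-t)}. So f(t) = t^2*e^(-t) = ∫₀ᵗ τ^2·e^(-(t-τ)) dτ

Final answer: ∫₀ᵗ τ^2·e^(-(t-τ)) dτ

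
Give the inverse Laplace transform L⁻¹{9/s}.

L⁻¹{c/s} = c, so L⁻¹{9/s} = 9

Final answer: 9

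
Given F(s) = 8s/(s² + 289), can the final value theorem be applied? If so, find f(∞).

The final value theorem requires all poles of sF(s) in the left half-plane. sF(s) = 8s²/(s² + 289) has poles at s = ±17i (imaginary axis). Theorem does NOT apply (oscillatory system).

Final answer: Not applicable (oscillatory)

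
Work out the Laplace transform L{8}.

L{8} = 8 · L{1} = 8/s

Final answer: 8/s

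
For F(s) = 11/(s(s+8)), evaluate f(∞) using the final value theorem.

f(∞) = lim_{s→0} s·11/(s(s+8)) = lim_{s→0} 11/(s+8) = 11/8 = 11/8

Final answer: 11/8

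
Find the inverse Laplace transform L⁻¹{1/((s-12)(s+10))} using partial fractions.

Decompose: A/(s-12) + B/(s+10). A = 1/22, B = -1/22. f(t) = (e^(12t) - e^(-10t))/22

Final answer: (e^(12t) - e^(-10t))/22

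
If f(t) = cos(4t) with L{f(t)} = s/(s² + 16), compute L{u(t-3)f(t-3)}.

Time shift theorem: L{u(t-a)f(t-a)} = e^(-as)F(s). Here a=3, F(s) = s/(s² + 16), so L{u(t-3)f(t-3)} = e^(-3s)·s/(s² + 16)

Final answer: e^(-3s)·s/(s² + 16)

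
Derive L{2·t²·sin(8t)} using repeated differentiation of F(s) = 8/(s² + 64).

F(s) = 8/(s² + 64). F'(s) = -16s/(s² + 64)². F''(s) = -16(64 - 3s²)/(s² + 64)³ = (48s² - 1024)/(s² + 64)³. So L{t²·sin(8t)} = (-1)² F''(s) = (48s² - 1024)/(s² + 64)³. Then L{2·t²·sin(8t)} = 2·(48s² - 1024)/(s² + 64)³ = (96s² - 2048)/(s² + 64)³

Final answer: (96s² - 2048)/(s² + 64)³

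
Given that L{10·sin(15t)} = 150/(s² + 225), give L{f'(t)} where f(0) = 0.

L{f'(t)} = s·F(s) - f(0) = s·150/(s² + 225) - 0 = 150s/(s² + 225)

Final answer: 150s/(s² + 225)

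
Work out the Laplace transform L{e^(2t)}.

L{e^(at)} = 1/(s-a), so L{e^(2t)} = 1/(s-2)

Final answer: 1/(s-2)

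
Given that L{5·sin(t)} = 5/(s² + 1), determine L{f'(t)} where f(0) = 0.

L{f'(t)} = s·F(s) - f(0) = s·5/(s² + 1) - 0 = 5s/(s² + 1)

Final answer: 5s/(s² + 1)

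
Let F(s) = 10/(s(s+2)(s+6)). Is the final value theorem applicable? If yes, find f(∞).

Poles of sF(s) = 10/((s+2)(s+6)) are at s = -2 and s = -6, both in the left half-plane. Theorem applies. f(∞) = lim_{s→0} sF(s) = 10/(2·6) = 5/6

Final answer: 5/6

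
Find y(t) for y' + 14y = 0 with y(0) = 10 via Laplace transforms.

L{y'} + 14L{y} = 0. sY - 10 + 14Y = 0. Y(s+14) = 10. Y = 10/(s+14)

Final answer: y(t) = 10e^(-14t)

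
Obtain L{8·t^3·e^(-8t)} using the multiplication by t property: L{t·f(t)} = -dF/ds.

Using L{t^n·e^(at)} = n!/(s-a)^(n+1), L{t^3·e^(-8t)} = 6/(s+8)^4, so L{8·t^3·e^(-8t)} = 8·6/(s+8)^4 = 48/(s+8)^4

Final answer: 48/(s+8)^4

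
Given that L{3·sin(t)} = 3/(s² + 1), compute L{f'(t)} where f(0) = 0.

L{f'(t)} = s·F(s) - f(0) = s·3/(s² + 1) - 0 = 3s/(s² + 1)

Final answer: 3s/(s² + 1)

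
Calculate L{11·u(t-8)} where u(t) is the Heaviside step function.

L{u(t-a)} = e^(-as)/s. Here a=8, so L{u(t-8)} = e^(-8s)/s, and L{11·u(t-8)} = 11·e^(-8s)/s

Final answer: 11·e^(-8s)/s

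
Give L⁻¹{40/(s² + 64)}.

This is the form c·a/(s² + a²) with a = 8, c = 5. L⁻¹ = 5·sin(8t)

Final answer: 5·sin(8t)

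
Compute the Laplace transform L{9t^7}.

L{9t^7} = 9 · L{t^7} = 9 · 5040/s^8 = 45360/s^8

Final answer: 45360/s^8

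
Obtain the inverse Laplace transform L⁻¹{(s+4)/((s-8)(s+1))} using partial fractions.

Using partial fractions, f(t) = (12e^(8t) - 3e^(-t))/9

Final answer: (12e^(8t) - 3e^(-t))/9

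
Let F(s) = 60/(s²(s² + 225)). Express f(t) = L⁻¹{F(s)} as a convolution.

60/(s²(s² + 225)) = (1/s²)·(60/(s² + 225)) = L{t}·L{4·sin(15t)}. So f(t) = t*(4·sin(15t)) = ∫₀ᵗ 4τ·sin(15(t-τ)) dτ

Final answer: ∫₀ᵗ 4τ·sin(15(t-τ)) dτ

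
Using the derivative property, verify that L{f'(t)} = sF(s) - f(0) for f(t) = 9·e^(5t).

f'(t) = 45e^(5t). Direct: L{f'(t)} = 45/(s-5). Property: s·9/(s-5) - 9 = (9s - 9(s-5))/(s-5) = 45/(s-5). ✓

Final answer: 45/(s-5)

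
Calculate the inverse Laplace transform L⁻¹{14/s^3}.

L⁻¹{n!/s^(n+1)} = t^n with n=2. So L⁻¹{2/s^3} = t^2, and L⁻¹{14/s^3} = (14/2)·t^2 = 7·t^2

Final answer: 7·t^2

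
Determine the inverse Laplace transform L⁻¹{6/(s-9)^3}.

L⁻¹{n!/(s-a)^(n+1)} = t^n·e^(at) with n=2, a=9. So L⁻¹{2/(s-9)^3} = t^2·e^(9t), and L⁻¹{6/(s-9)^3} = (6/2)·t^2·e^(9t) = 3·t^2·e^(9t)

Final answer: 3·t^2·e^(9t)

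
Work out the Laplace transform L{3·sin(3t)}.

L{sin(ωt)} = ω/(s² + ω²), so L{sin(3t)} = 3/(s² + 9). Then L{3·sin(3t)} = 3·3/(s² + 9) = 9/(s² + 9)

Final answer: 9/(s² + 9)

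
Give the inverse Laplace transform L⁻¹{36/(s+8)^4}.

L⁻¹{n!/(s-a)^(n+1)} = t^n·e^(at) with n=3, a=-8. So L⁻¹{6/(s+8)^4} = t^3·e^(-8t), and L⁻¹{36/(s+8)^4} = (36/6)·t^3·e^(-8t) = 6·t^3·e^(-8t)

Final answer: 6·t^3·e^(-8t)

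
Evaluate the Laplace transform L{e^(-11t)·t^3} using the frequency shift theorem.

L{e^(at)·t^n} = n!/(s-a)^(n+1), so L{e^(-11t)·t^3} = 6/(s+11)^4

Final answer: 6/(s+11)^4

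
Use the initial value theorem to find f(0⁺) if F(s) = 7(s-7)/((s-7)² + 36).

f(0⁺) = lim_{s→∞} sF(s) = lim_{s→∞} 7s(s-7)/((s-7)² + 36) = 7

Final answer: 7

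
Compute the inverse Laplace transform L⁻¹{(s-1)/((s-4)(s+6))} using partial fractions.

Using partial fractions, f(t) = (3e^(4t) + 7e^(-6t))/10

Final answer: (3e^(4t) + 7e^(-6t))/10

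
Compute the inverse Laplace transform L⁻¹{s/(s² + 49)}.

L⁻¹{s/(s² + 49)} = cos(7t)

Final answer: cos(7t)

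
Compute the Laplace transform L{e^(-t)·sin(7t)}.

L{e^(at)·sin(ωt)} = ω/((s-a)² + ω²), so L{e^(-t)·sin(7t)} = 7/((s+1)² + 49)

Final answer: 7/((s+1)² + 49)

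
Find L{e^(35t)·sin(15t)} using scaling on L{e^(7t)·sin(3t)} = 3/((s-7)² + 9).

Scaling with a=5: L{e^(35t)·sin(15t)} = (1/5) · 3/((s/5-7)² + 9). Simplifying: 15/((s-35)² + 225)

Final answer: 15/((s-35)² + 225)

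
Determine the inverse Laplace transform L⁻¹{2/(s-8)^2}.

L⁻¹{n!/(s-a)^(n+1)} = t^n·e^(at) with n=1, a=8. So L⁻¹{1/(s-8)^2} = t·e^(8t), and L⁻¹{2/(s-8)^2} = (2/1)·t·e^(8t) = 2·t·e^(8t)

Final answer: 2·t·e^(8t)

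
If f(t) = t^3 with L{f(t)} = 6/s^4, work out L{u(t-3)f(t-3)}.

Time shift theorem: L{u(t-a)f(t-a)} = e^(-as)F(s). Here a=3, F(s) = 6/s^4, so L{u(t-3)f(t-3)} = e^(-3s)·6/s^4

Final answer: e^(-3s)·6/s^4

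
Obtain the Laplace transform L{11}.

L{11} = 11 · L{1} = 11/s

Final answer: 11/s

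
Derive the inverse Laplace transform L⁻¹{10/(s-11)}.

L⁻¹{1/(s-a)} = e^(at), so L⁻¹{1/(s-11)} = e^(11t), and L⁻¹{10/(s-11)} = 10·e^(11t)

Final answer: 10·e^(11t)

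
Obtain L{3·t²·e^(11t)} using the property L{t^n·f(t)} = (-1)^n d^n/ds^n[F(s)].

L{e^(11t)} = 1/(s-11). d/ds[1/(s-11)] = -1/(s-11)². d²/ds²[1/(s-11)] = 2/(s-11)³. So L{t²·e^(11t)} = (-1)² · 2/(s-11)³ = 2/(s-11)³. Then L{3·t²·e^(11t)} = 3·2/(s-11)³ = 6/(s-11)³

Final answer: 6/(s-11)³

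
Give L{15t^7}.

L{t^n} = n!/s^(n+1). So L{15t^7} = 15·7!/s^8 = 75600/s^8

Final answer: 75600/s^8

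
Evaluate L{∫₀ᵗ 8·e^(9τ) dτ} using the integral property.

L{∫₀ᵗ f(τ)dτ} = F(s)/s with F(s) = 8/(s-9), so L{∫₀ᵗ 8·e^(9τ) dτ} = 8/(s(s-9))

Final answer: 8/(s(s-9))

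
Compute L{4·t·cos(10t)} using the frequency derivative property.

L{cos(10t)} = s/(s² + 100). Derivative: d/ds[s/(s² + 100)] = [(s² + 100) - s·2s]/(s² + 100)² = (100 - s²)/(s² + 100)². So L{t·cos(10t)} = -F'(s) = (s² - 100)/(s² + 100)². Then L{4·t·cos(10t)} = 4·(s² - 100)/(s² + 100)²

Final answer: 4·(s² - 100)/(s² + 100)²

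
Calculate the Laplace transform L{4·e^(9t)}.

L{e^(at)} = 1/(s-a), so L{e^(9t)} = 1/(s-9). Then L{4·e^(9t)} = 4/(s-9)

Final answer: 4/(s-9)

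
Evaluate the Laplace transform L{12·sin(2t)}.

L{sin(ωt)} = ω/(s² + ω²), so L{sin(2t)} = 2/(s² + 4). Then L{12·sin(2t)} = 12·2/(s² + 4) = 24/(s² + 4)

Final answer: 24/(s² + 4)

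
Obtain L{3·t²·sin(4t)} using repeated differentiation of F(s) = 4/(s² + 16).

F(s) = 4/(s² + 16). F'(s) = -8s/(s² + 16)². F''(s) = -8(16 - 3s²)/(s² + 16)³ = (24s² - 128)/(s² + 16)³. So L{t²·sin(4t)} = (-1)² F''(s) = (24s² - 128)/(s² + 16)³. Then L{3·t²·sin(4t)} = 3·(24s² - 128)/(s² + 16)³ = (72s² - 384)/(s² + 16)³

Final answer: (72s² - 384)/(s² + 16)³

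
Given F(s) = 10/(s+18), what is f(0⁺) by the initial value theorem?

f(0⁺) = lim_{s→∞} s·10/(s+18) = lim_{s→∞} 10s/(s+18) = 10

Final answer: 10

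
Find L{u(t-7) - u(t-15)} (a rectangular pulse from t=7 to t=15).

L{u(t-a)} = e^(-as)/s. L{u(t-7) - u(t-15)} = (e^(-7s) - e^(-15s))/s

Final answer: (e^(-7s) - e^(-15s))/s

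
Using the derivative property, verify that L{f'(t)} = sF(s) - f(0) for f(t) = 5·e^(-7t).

f'(t) = -35e^(-7t). Direct: L{f'(t)} = -35/(s+7). Property: s·5/(s+7) - 5 = (5s - 5(s+7))/(s+7) = -35/(s+7). ✓

Final answer: -35/(s+7)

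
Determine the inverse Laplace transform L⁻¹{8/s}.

L⁻¹{c/s} = c, so L⁻¹{8/s} = 8

Final answer: 8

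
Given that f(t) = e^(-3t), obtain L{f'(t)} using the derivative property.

f(0) = 1, F(s) = 1/(s+3). L{f'(t)} = s·F(s) - f(0) = s/(s+3) - 1 = (s - (s+3))/(s+3) = -3/(s+3)

Final answer: -3/(s+3)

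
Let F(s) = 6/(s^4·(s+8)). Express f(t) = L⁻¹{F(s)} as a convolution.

6/(s^4·(s+8)) = (6/s^4)·(1/(s+8)) = L{t^3}·L{e^(-8t)}. So f(t) = t^3*e^(-8t) = ∫₀ᵗ τ^3·e^(-8(t-τ)) dτ

Final answer: ∫₀ᵗ τ^3·e^(-8(t-τ)) dτ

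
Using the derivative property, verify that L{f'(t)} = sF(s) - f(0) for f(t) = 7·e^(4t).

f'(t) = 28e^(4t). Direct: L{f'(t)} = 28/(s-4). Property: s·7/(s-4) - 7 = (7s - 7(s-4))/(s-4) = 28/(s-4). ✓

Final answer: 28/(s-4)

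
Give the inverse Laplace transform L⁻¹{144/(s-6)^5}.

L⁻¹{n!/(s-a)^(n+1)} = t^n·e^(at) with n=4, a=6. So L⁻¹{24/(s-6)^5} = t^4·e^(6t), and L⁻¹{144/(s-6)^5} = (144/24)·t^4·e^(6t) = 6·t^4·e^(6t)

Final answer: 6·t^4·e^(6t)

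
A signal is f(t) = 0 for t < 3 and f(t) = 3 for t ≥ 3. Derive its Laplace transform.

f(t) = 3·u(t-3). L{u(t-3)} = e^(-3s)/s, so L{f(t)} = 3·e^(-3s)/s

Final answer: 3·e^(-3s)/s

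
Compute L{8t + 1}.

L{8t + 1} = 8·L{t} + L{1} = 8/s² + 1/s

Final answer: 8/s² + 1/s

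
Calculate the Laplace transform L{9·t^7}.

L{t^n} = n!/s^(n+1), so L{t^7} = 5040/s^8. Then L{9·t^7} = 9·5040/s^8 = 45360/s^8

Final answer: 45360/s^8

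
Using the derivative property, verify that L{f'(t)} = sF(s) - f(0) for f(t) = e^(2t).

f'(t) = 2e^(2t). Direct: L{f'(t)} = 2/(s-2). Property: s·1/(s-2) - 1 = (s - (s-2))/(s-2) = 2/(s-2). ✓

Final answer: 2/(s-2)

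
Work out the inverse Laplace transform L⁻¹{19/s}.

L⁻¹{c/s} = c, so L⁻¹{19/s} = 19

Final answer: 19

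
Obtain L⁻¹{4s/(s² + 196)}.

This is the form c·s/(s² + a²) with a = 14, c = 4. L⁻¹ = 4·cos(14t)

Final answer: 4·cos(14t)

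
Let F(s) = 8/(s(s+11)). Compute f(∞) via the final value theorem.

f(∞) = lim_{s→0} s·8/(s(s+11)) = lim_{s→0} 8/(s+11) = 8/11 = 8/11

Final answer: 8/11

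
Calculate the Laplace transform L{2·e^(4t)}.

L{e^(at)} = 1/(s-a), so L{e^(4t)} = 1/(s-4). Then L{2·e^(4t)} = 2/(s-4)

Final answer: 2/(s-4)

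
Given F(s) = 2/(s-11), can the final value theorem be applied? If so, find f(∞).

sF(s) = 2s/(s-11) has a pole at s = 11 in the right half-plane. Theorem does NOT apply (unstable system; f(t) = 2·e^(11t) grows without bound).

Final answer: Not applicable (unstable)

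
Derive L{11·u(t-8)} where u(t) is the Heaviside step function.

L{u(t-a)} = e^(-as)/s. Here a=8, so L{u(t-8)} = e^(-8s)/s, and L{11·u(t-8)} = 11·e^(-8s)/s

Final answer: 11·e^(-8s)/s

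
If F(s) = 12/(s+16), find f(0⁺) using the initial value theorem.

f(0⁺) = lim_{s→∞} s·12/(s+16) = lim_{s→∞} 12s/(s+16) = 12

Final answer: 12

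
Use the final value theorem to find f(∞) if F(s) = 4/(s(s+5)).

f(∞) = lim_{s→0} s·4/(s(s+5)) = lim_{s→0} 4/(s+5) = 4/5 = 4/5

Final answer: 4/5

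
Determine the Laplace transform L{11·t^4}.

L{t^n} = n!/s^(n+1), so L{t^4} = 24/s^5. Then L{11·t^4} = 11·24/s^5 = 264/s^5

Final answer: 264/s^5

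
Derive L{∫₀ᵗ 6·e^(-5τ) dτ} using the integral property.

L{∫₀ᵗ f(τ)dτ} = F(s)/s with F(s) = 6/(s+5), so L{∫₀ᵗ 6·e^(-5τ) dτ} = 6/(s(s+5))

Final answer: 6/(s(s+5))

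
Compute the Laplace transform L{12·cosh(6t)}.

L{cosh(ωt)} = s/(s² - ω²), so L{cosh(6t)} = s/(s² - 36). Then L{12·cosh(6t)} = 12·s/(s² - 36) = 12s/(s² - 36)

Final answer: 12s/(s² - 36)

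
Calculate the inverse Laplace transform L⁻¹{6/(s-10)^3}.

L⁻¹{n!/(s-a)^(n+1)} = t^n·e^(at) with n=2, a=10. So L⁻¹{2/(s-10)^3} = t^2·e^(10t), and L⁻¹{6/(s-10)^3} = (6/2)·t^2·e^(10t) = 3·t^2·e^(10t)

Final answer: 3·t^2·e^(10t)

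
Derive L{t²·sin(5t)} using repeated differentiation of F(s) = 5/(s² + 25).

F(s) = 5/(s² + 25). F'(s) = -10s/(s² + 25)². F''(s) = -10(25 - 3s²)/(s² + 25)³ = (30s² - 250)/(s² + 25)³. So L{t²·sin(5t)} = (-1)² F''(s) = (30s² - 250)/(s² + 25)³

Final answer: (30s² - 250)/(s² + 25)³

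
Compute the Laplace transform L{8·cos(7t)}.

L{cos(ωt)} = s/(s² + ω²), so L{cos(7t)} = s/(s² + 49). Then L{8·cos(7t)} = 8·s/(s² + 49) = 8s/(s² + 49)

Final answer: 8s/(s² + 49)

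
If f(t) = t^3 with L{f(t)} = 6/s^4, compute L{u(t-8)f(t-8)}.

Time shift theorem: L{u(t-a)f(t-a)} = e^(-as)F(s). Here a=8, F(s) = 6/s^4, so L{u(t-8)f(t-8)} = e^(-8s)·6/s^4

Final answer: e^(-8s)·6/s^4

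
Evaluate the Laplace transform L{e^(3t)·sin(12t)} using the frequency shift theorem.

Frequency shift: L{e^(at)f(t)} = F(s-a). L{e^(3t)·sin(12t)} = 12/((s-3)² + 144)

Final answer: 12/((s-3)² + 144)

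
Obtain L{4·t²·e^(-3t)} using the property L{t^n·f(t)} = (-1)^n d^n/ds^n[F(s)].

L{e^(-3t)} = 1/(s+3). d/ds[1/(s+3)] = -1/(s+3)². d²/ds²[1/(s+3)] = 2/(s+3)³. So L{t²·e^(-3t)} = (-1)² · 2/(s+3)³ = 2/(s+3)³. Then L{4·t²·e^(-3t)} = 4·2/(s+3)³ = 8/(s+3)³

Final answer: 8/(s+3)³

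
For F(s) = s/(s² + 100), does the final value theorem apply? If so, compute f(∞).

The final value theorem requires all poles of sF(s) in the left half-plane. sF(s) = s²/(s² + 100) has poles at s = ±10i (imaginary axis). Theorem does NOT apply (oscillatory system).

Final answer: Not applicable (oscillatory)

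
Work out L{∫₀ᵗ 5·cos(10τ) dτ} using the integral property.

L{∫₀ᵗ f(τ)dτ} = F(s)/s with F(s) = 5s/(s² + 100), so the result is (5s/(s² + 100))/s = 5/(s² + 100)

Final answer: 5/(s² + 100)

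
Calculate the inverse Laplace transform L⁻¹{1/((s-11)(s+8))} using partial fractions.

Decompose: A/(s-11) + B/(s+8). A = 1/19, B = -1/19. f(t) = (e^(11t) - e^(-8t))/19

Final answer: (e^(11t) - e^(-8t))/19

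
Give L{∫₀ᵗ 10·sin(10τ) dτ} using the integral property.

L{∫₀ᵗ f(τ)dτ} = F(s)/s with F(s) = 100/(s² + 100), so the result is (100/(s² + 100))/s = 100/(s(s² + 100))

Final answer: 100/(s(s² + 100))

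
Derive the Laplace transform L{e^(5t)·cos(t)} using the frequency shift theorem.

Frequency shift: L{e^(at)f(t)} = F(s-a). L{e^(5t)·cos(t)} = (s-5)/((s-5)² + 1)

Final answer: (s-5)/((s-5)² + 1)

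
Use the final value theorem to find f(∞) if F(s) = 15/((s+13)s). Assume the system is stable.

f(∞) = lim_{s→0} sF(s) = lim_{s→0} 15/(s+13) = 15/13

Final answer: 15/13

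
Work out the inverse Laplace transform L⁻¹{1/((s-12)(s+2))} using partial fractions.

Decompose: A/(s-12) + B/(s+2). A = 1/14, B = -1/14. f(t) = (e^(12t) - e^(-2t))/14

Final answer: (e^(12t) - e^(-2t))/14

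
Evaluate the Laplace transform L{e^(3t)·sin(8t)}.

L{e^(at)·sin(ωt)} = ω/((s-a)² + ω²), so L{e^(3t)·sin(8t)} = 8/((s-3)² + 64)

Final answer: 8/((s-3)² + 64)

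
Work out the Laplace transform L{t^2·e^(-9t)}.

L{t^n·e^(at)} = n!/(s-a)^(n+1), so L{t^2·e^(-9t)} = 2/(s+9)^3

Final answer: 2/(s+9)^3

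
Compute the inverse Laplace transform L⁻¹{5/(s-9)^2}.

L⁻¹{n!/(s-a)^(n+1)} = t^n·e^(at) with n=1, a=9. So L⁻¹{1/(s-9)^2} = t·e^(9t), and L⁻¹{5/(s-9)^2} = (5/1)·t·e^(9t) = 5·t·e^(9t)

Final answer: 5·t·e^(9t)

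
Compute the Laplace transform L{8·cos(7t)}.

L{cos(ωt)} = s/(s² + ω²), so L{cos(7t)} = s/(s² + 49). Then L{8·cos(7t)} = 8·s/(s² + 49) = 8s/(s² + 49)

Final answer: 8s/(s² + 49)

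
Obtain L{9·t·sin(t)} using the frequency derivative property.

L{sin(t)} = 1/(s² + 1). By L{t·f(t)} = -F'(s): -d/ds[1/(s² + 1)] = -(1)·(-2s)/(s² + 1)² = 2s/(s² + 1)². Then L{9·t·sin(t)} = 9·2s/(s² + 1)² = 18s/(s² + 1)²

Final answer: 18s/(s² + 1)²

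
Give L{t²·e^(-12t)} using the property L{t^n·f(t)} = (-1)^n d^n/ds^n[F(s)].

L{e^(-12t)} = 1/(s+12). d/ds[1/(s+12)] = -1/(s+12)². d²/ds²[1/(s+12)] = 2/(s+12)³. So L{t²·e^(-12t)} = (-1)² · 2/(s+12)³ = 2/(s+12)³

Final answer: 2/(s+12)³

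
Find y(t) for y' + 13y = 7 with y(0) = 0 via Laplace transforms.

sY + 13Y = 7/s. Y = 7/(s(s+13)). Partial fractions: Y = 7/13/s - 7/13/(s+13)

Final answer: y(t) = 7/13(1 - e^(-13t))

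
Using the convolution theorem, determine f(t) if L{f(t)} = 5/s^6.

5/s^6 = (5/s)·(1/s^5) = L{5}·L{t^4/24}. By convolution, f(t) = 5*t^4/24 = ∫₀ᵗ 5·τ^4/24 dτ = 5·t^5/120

Final answer: 5·t^5/120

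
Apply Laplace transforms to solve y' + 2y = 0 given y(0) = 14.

L{y'} + 2L{y} = 0. sY - 14 + 2Y = 0. Y(s+2) = 14. Y = 14/(s+2)

Final answer: y(t) = 14e^(-2t)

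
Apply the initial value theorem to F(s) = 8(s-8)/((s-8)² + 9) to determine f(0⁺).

f(0⁺) = lim_{s→∞} sF(s) = lim_{s→∞} 8s(s-8)/((s-8)² + 9) = 8

Final answer: 8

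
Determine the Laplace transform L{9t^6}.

L{9t^6} = 9 · L{t^6} = 9 · 720/s^7 = 6480/s^7

Final answer: 6480/s^7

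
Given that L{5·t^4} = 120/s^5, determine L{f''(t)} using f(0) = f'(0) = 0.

L{f''(t)} = s²F(s) - sf(0) - f'(0) = s²·120/s^5 - 0 - 0 = 120/s^3

Final answer: 120/s^3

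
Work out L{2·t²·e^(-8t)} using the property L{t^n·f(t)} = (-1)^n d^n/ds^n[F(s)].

L{e^(-8t)} = 1/(s+8). d/ds[1/(s+8)] = -1/(s+8)². d²/ds²[1/(s+8)] = 2/(s+8)³. So L{t²·e^(-8t)} = (-1)² · 2/(s+8)³ = 2/(s+8)³. Then L{2·t²·e^(-8t)} = 2·2/(s+8)³ = 4/(s+8)³

Final answer: 4/(s+8)³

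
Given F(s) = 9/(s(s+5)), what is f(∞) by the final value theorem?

f(∞) = lim_{s→0} s·9/(s(s+5)) = lim_{s→0} 9/(s+5) = 9/5 = 9/5

Final answer: 9/5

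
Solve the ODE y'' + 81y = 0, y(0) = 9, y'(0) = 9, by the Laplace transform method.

L{y''} + 81L{y} = 0. s²Y - 9s - 9 + 81Y = 0. Y(s² + 81) = 9s + 9. Y = (9s + 9)/(s² + 81). Inverting: y(t) = 9cos(9t) + sin(9t)

Final answer: y(t) = 9cos(9t) + sin(9t)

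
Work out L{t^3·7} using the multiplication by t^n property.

L{7} = 7/s. d^1/ds^1[1/s] = -1/s². d^2/ds^2[1/s] = 2/s^3. d^3/ds^3[1/s] = -6/s^4. So L{t^3} = (-1)^{3}·-6/s^4 = 6/s^4. Then L{t^3·7} = 7·6/s^4 = 42/s^4

Final answer: 42/s^4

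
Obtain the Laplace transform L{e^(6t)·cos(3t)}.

L{e^(at)·cos(ωt)} = (s-a)/((s-a)² + ω²), so L{e^(6t)·cos(3t)} = (s-6)/((s-6)² + 9)

Final answer: (s-6)/((s-6)² + 9)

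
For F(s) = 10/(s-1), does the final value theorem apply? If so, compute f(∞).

sF(s) = 10s/(s-1) has a pole at s = 1 in the right half-plane. Theorem does NOT apply (unstable system; f(t) = 10·e^t grows without bound).

Final answer: Not applicable (unstable)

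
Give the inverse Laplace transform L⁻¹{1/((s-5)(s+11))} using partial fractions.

Decompose: A/(s-5) + B/(s+11). A = 1/16, B = -1/16. f(t) = (e^(5t) - e^(-11t))/16

Final answer: (e^(5t) - e^(-11t))/16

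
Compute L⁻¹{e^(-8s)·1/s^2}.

L⁻¹{1/s^2} = t. By the time shift theorem, L⁻¹{e^(-as)F(s)} = u(t-a)f(t-a) with a=8, so L⁻¹{e^(-8s)·1/s^2} = u(t-8)·(t-8)

Final answer: u(t-8)·(t-8)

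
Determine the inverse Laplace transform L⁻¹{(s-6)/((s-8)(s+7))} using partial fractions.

Using partial fractions, f(t) = (2e^(8t) + 13e^(-7t))/15

Final answer: (2e^(8t) + 13e^(-7t))/15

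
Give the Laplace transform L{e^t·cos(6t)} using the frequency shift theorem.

Frequency shift: L{e^(at)f(t)} = F(s-a). L{e^t·cos(6t)} = (s-1)/((s-1)² + 36)

Final answer: (s-1)/((s-1)² + 36)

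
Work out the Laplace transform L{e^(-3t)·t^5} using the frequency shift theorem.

L{e^(at)·t^n} = n!/(s-a)^(n+1), so L{e^(-3t)·t^5} = 120/(s+3)^6

Final answer: 120/(s+3)^6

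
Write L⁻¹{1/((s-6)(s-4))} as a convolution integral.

1/((s-6)(s-4)) = (1/(s-6))·(1/(s-4)) = L{e^(6t)}·L{e^(4t)}. So f(t) = e^(6t)*e^(4t) = ∫₀ᵗ e^(6τ)·e^(4(t-τ)) dτ

Final answer: ∫₀ᵗ e^(6τ)·e^(4(t-τ)) dτ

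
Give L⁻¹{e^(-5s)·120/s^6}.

L⁻¹{120/s^6} = t^5. By the time shift theorem, L⁻¹{e^(-as)F(s)} = u(t-a)f(t-a) with a=5, so L⁻¹{e^(-5s)·120/s^6} = u(t-5)·(t-5)^5

Final answer: u(t-5)·(t-5)^5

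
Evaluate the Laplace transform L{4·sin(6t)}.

L{sin(ωt)} = ω/(s² + ω²), so L{sin(6t)} = 6/(s² + 36). Then L{4·sin(6t)} = 4·6/(s² + 36) = 24/(s² + 36)

Final answer: 24/(s² + 36)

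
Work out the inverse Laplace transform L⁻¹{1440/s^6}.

L⁻¹{n!/s^(n+1)} = t^n with n=5. So L⁻¹{120/s^6} = t^5, and L⁻¹{1440/s^6} = (1440/120)·t^5 = 12·t^5

Final answer: 12·t^5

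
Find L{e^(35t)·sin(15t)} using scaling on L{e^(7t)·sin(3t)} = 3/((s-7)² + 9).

Scaling with a=5: L{e^(35t)·sin(15t)} = (1/5) · 3/((s/5-7)² + 9). Simplifying: 15/((s-35)² + 225)

Final answer: 15/((s-35)² + 225)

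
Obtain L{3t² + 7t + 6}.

L{3t² + 7t + 6} = 3·2/s³ + 7/s² + 6/s = 6/s³ + 7/s² + 6/s

Final answer: 6/s³ + 7/s² + 6/s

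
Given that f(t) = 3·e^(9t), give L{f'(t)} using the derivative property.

f(0) = 3, F(s) = 3/(s-9). L{f'(t)} = s·F(s) - f(0) = 3s/(s-9) - 3 = (3s - 3(s-9))/(s-9) = 27/(s-9)

Final answer: 27/(s-9)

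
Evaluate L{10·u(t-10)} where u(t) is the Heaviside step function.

L{u(t-a)} = e^(-as)/s. Here a=10, so L{u(t-10)} = e^(-10s)/s, and L{10·u(t-10)} = 10·e^(-10s)/s

Final answer: 10·e^(-10s)/s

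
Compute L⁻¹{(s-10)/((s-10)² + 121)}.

Using frequency shift: L⁻¹{(s-a)/((s-a)² + b²)} = e^(at)cos(bt). Here a=10, b=11

Final answer: e^(10t)·cos(11t)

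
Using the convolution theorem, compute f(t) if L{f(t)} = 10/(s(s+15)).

10/(s(s+15)) = (10/s)·(1/(s+15)) = L{10}·L{e^(-15t)}. By convolution, f(t) = 10*e^(-15t) = ∫₀ᵗ 10·e^(-15τ) dτ = 10·(1 - e^(-15t))/15

Final answer: 10·(1 - e^(-15t))/15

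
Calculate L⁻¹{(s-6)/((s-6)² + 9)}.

Using frequency shift: L⁻¹{(s-a)/((s-a)² + b²)} = e^(at)cos(bt). Here a=6, b=3

Final answer: e^(6t)·cos(3t)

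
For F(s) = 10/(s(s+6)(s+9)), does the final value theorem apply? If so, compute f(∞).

Poles of sF(s) = 10/((s+6)(s+9)) are at s = -6 and s = -9, both in the left half-plane. Theorem applies. f(∞) = lim_{s→0} sF(s) = 10/(6·9) = 5/27

Final answer: 5/27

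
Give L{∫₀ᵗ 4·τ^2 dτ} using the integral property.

L{∫₀ᵗ f(τ)dτ} = F(s)/s with f(t) = 4t^2. F(s) = 8/s^3, so L{∫₀ᵗ 4·τ^2 dτ} = (8/s^3)/s = 8/s^4. (Check: ∫₀ᵗ 4·τ^2 dτ = 4t^3/3.)

Final answer: 8/s^4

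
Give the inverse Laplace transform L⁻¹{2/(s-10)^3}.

L⁻¹{n!/(s-a)^(n+1)} = t^n·e^(at), so L⁻¹{2/(s-10)^3} = t^2·e^(10t)

Final answer: t^2·e^(10t)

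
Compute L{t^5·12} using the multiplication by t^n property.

L{12} = 12/s. d^1/ds^1[1/s] = -1/s². d^2/ds^2[1/s] = 2/s^3. d^3/ds^3[1/s] = -6/s^4. d^4/ds^4[1/s] = 24/s^5. d^5/ds^5[1/s] = -120/s^6. So L{t^5} = (-1)^{5}·-120/s^6 = 120/s^6. Then L{t^5·12} = 12·120/s^6 = 1440/s^6

Final answer: 1440/s^6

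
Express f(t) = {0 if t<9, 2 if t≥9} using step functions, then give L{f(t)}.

f(t) = 2·u(t-9). L{u(t-9)} = e^(-9s)/s, so L{f(t)} = 2·e^(-9s)/s

Final answer: 2·e^(-9s)/s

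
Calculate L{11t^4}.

L{t^n} = n!/s^(n+1). So L{11t^4} = 11·4!/s^5 = 264/s^5

Final answer: 264/s^5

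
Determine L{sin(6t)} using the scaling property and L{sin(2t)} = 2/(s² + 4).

Using L{f(at)} = (1/a)F(s/a) with a=3: L{sin(6t)} = (1/3) · 2/((s/3)² + 4) = (1/3) · 2·9/(s² + 36) = 6/(s² + 36)

Final answer: 6/(s² + 36)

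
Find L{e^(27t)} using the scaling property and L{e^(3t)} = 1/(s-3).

Using L{f(at)} = (1/a)F(s/a) with a=9 and f(t) = e^(3t): L{e^(27t)} = (1/9) · 1/((s/9)-3) = (1/9) · 9/(s-27) = 1/(s-27)

Final answer: 1/(s-27)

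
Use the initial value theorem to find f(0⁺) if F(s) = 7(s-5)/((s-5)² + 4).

f(0⁺) = lim_{s→∞} sF(s) = lim_{s→∞} 7s(s-5)/((s-5)² + 4) = 7

Final answer: 7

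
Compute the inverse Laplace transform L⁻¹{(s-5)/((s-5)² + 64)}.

Using frequency shift, L⁻¹{(s-5)/((s-5)² + 64)} = e^(5t)·cos(8t)

Final answer: e^(5t)·cos(8t)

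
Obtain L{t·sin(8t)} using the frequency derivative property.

L{sin(8t)} = 8/(s² + 64). By L{t·f(t)} = -F'(s): -d/ds[8/(s² + 64)] = -(8)·(-2s)/(s² + 64)² = 16s/(s² + 64)²

Final answer: 16s/(s² + 64)²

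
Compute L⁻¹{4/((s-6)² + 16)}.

Form: b/((s-a)² + b²) → e^(at)sin(bt). With a=6, b=4

Final answer: e^(6t)·sin(4t)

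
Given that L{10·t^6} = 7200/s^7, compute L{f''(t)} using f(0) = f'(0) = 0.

L{f''(t)} = s²F(s) - sf(0) - f'(0) = s²·7200/s^7 - 0 - 0 = 7200/s^5

Final answer: 7200/s^5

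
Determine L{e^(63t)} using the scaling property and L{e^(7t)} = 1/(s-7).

Using L{f(at)} = (1/a)F(s/a) with a=9 and f(t) = e^(7t): L{e^(63t)} = (1/9) · 1/((s/9)-7) = (1/9) · 9/(s-63) = 1/(s-63)

Final answer: 1/(s-63)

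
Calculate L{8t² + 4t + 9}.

L{8t² + 4t + 9} = 8·2/s³ + 4/s² + 9/s = 16/s³ + 4/s² + 9/s

Final answer: 16/s³ + 4/s² + 9/s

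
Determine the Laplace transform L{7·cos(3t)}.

L{cos(ωt)} = s/(s² + ω²), so L{cos(3t)} = s/(s² + 9). Then L{7·cos(3t)} = 7·s/(s² + 9) = 7s/(s² + 9)

Final answer: 7s/(s² + 9)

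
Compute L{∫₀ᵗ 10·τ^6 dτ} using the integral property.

L{∫₀ᵗ f(τ)dτ} = F(s)/s with f(t) = 10t^6. F(s) = 7200/s^7, so L{∫₀ᵗ 10·τ^6 dτ} = (7200/s^7)/s = 7200/s^8. (Check: ∫₀ᵗ 10·τ^6 dτ = 10t^7/7.)

Final answer: 7200/s^8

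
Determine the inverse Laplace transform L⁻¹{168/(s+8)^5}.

L⁻¹{n!/(s-a)^(n+1)} = t^n·e^(at) with n=4, a=-8. So L⁻¹{24/(s+8)^5} = t^4·e^(-8t), and L⁻¹{168/(s+8)^5} = (168/24)·t^4·e^(-8t) = 7·t^4·e^(-8t)

Final answer: 7·t^4·e^(-8t)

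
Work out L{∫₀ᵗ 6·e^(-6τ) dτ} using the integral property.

L{∫₀ᵗ f(τ)dτ} = F(s)/s with F(s) = 6/(s+6), so L{∫₀ᵗ 6·e^(-6τ) dτ} = 6/(s(s+6))

Final answer: 6/(s(s+6))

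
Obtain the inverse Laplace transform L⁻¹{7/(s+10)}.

L⁻¹{1/(s-a)} = e^(at), so L⁻¹{1/(s+10)} = e^(-10t), and L⁻¹{7/(s+10)} = 7·e^(-10t)

Final answer: 7·e^(-10t)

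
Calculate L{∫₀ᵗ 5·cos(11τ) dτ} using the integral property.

L{∫₀ᵗ f(τ)dτ} = F(s)/s with F(s) = 5s/(s² + 121), so the result is (5s/(s² + 121))/s = 5/(s² + 121)

Final answer: 5/(s² + 121)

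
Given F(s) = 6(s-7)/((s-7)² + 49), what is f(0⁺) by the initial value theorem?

f(0⁺) = lim_{s→∞} sF(s) = lim_{s→∞} 6s(s-7)/((s-7)² + 49) = 6

Final answer: 6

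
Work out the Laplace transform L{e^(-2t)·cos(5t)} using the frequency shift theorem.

Frequency shift: L{e^(at)f(t)} = F(s-a). L{e^(-2t)·cos(5t)} = (s+2)/((s+2)² + 25)

Final answer: (s+2)/((s+2)² + 25)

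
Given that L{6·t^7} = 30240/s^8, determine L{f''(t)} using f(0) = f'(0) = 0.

L{f''(t)} = s²F(s) - sf(0) - f'(0) = s²·30240/s^8 - 0 - 0 = 30240/s^6

Final answer: 30240/s^6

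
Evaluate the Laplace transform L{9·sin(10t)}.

L{sin(ωt)} = ω/(s² + ω²), so L{sin(10t)} = 10/(s² + 100). Then L{9·sin(10t)} = 9·10/(s² + 100) = 90/(s² + 100)

Final answer: 90/(s² + 100)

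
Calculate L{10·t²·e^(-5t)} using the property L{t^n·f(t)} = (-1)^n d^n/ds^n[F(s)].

L{e^(-5t)} = 1/(s+5). d/ds[1/(s+5)] = -1/(s+5)². d²/ds²[1/(s+5)] = 2/(s+5)³. So L{t²·e^(-5t)} = (-1)² · 2/(s+5)³ = 2/(s+5)³. Then L{10·t²·e^(-5t)} = 10·2/(s+5)³ = 20/(s+5)³

Final answer: 20/(s+5)³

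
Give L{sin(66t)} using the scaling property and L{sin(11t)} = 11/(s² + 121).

Using L{f(at)} = (1/a)F(s/a) with a=6: L{sin(66t)} = (1/6) · 11/((s/6)² + 121) = (1/6) · 11·36/(s² + 4356) = 66/(s² + 4356)

Final answer: 66/(s² + 4356)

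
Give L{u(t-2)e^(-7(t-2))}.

u(t-a)f(t-a) with f(t)=e^(-7t). L{e^(-7t)} = 1/(s+7). By time shift: e^(-2s)/(s+7)

Final answer: e^(-2s)/(s+7)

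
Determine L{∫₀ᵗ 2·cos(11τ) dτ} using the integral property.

L{∫₀ᵗ f(τ)dτ} = F(s)/s with F(s) = 2s/(s² + 121), so the result is (2s/(s² + 121))/s = 2/(s² + 121)

Final answer: 2/(s² + 121)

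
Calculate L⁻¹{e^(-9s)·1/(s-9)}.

L⁻¹{1/(s-9)} = e^(9t). By the time shift theorem, L⁻¹{e^(-as)F(s)} = u(t-a)f(t-a) with a=9, so L⁻¹{e^(-9s)·1/(s-9)} = u(t-9)·e^(9(t-9))

Final answer: u(t-9)·e^(9(t-9))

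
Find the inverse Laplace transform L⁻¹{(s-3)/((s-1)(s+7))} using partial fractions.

Using partial fractions, f(t) = (-2e^t + 10e^(-7t))/8

Final answer: (-2e^t + 10e^(-7t))/8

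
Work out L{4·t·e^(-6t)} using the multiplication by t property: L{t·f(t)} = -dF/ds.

Using L{t^n·e^(at)} = n!/(s-a)^(n+1), L{t·e^(-6t)} = 1/(s+6)^2, so L{4·t·e^(-6t)} = 4·1/(s+6)^2 = 4/(s+6)^2

Final answer: 4/(s+6)^2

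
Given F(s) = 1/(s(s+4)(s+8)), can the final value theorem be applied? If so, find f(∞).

Poles of sF(s) = 1/((s+4)(s+8)) are at s = -4 and s = -8, both in the left half-plane. Theorem applies. f(∞) = lim_{s→0} sF(s) = 1/(4·8) = 1/32

Final answer: 1/32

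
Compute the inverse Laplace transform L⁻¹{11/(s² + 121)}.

L⁻¹{11/(s² + 121)} = sin(11t)

Final answer: sin(11t)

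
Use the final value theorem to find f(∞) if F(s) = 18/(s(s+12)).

f(∞) = lim_{s→0} s·18/(s(s+12)) = lim_{s→0} 18/(s+12) = 18/12 = 3/2

Final answer: 3/2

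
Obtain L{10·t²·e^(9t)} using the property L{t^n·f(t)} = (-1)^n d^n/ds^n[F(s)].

L{e^(9t)} = 1/(s-9). d/ds[1/(s-9)] = -1/(s-9)². d²/ds²[1/(s-9)] = 2/(s-9)³. So L{t²·e^(9t)} = (-1)² · 2/(s-9)³ = 2/(s-9)³. Then L{10·t²·e^(9t)} = 10·2/(s-9)³ = 20/(s-9)³

Final answer: 20/(s-9)³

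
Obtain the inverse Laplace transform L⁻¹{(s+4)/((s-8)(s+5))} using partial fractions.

Using partial fractions, f(t) = (12e^(8t) + e^(-5t))/13

Final answer: (12e^(8t) + e^(-5t))/13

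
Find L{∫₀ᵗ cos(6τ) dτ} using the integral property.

L{∫₀ᵗ f(τ)dτ} = F(s)/s with F(s) = s/(s² + 36), so the result is (s/(s² + 36))/s = 1/(s² + 36)

Final answer: 1/(s² + 36)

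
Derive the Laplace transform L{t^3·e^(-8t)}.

L{t^n·e^(at)} = n!/(s-a)^(n+1), so L{t^3·e^(-8t)} = 6/(s+8)^4

Final answer: 6/(s+8)^4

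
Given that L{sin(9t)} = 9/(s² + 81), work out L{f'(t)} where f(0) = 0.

L{f'(t)} = s·F(s) - f(0) = s·9/(s² + 81) - 0 = 9s/(s² + 81)

Final answer: 9s/(s² + 81)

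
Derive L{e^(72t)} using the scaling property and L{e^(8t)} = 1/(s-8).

Using L{f(at)} = (1/a)F(s/a) with a=9 and f(t) = e^(8t): L{e^(72t)} = (1/9) · 1/((s/9)-8) = (1/9) · 9/(s-72) = 1/(s-72)

Final answer: 1/(s-72)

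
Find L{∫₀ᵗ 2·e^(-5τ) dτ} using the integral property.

L{∫₀ᵗ f(τ)dτ} = F(s)/s with F(s) = 2/(s+5), so L{∫₀ᵗ 2·e^(-5τ) dτ} = 2/(s(s+5))

Final answer: 2/(s(s+5))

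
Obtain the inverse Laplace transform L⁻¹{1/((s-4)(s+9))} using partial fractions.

Decompose: A/(s-4) + B/(s+9). A = 1/13, B = -1/13. f(t) = (e^(4t) - e^(-9t))/13

Final answer: (e^(4t) - e^(-9t))/13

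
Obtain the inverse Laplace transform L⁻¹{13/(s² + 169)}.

L⁻¹{13/(s² + 169)} = sin(13t)

Final answer: sin(13t)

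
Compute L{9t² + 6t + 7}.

L{9t² + 6t + 7} = 9·2/s³ + 6/s² + 7/s = 18/s³ + 6/s² + 7/s

Final answer: 18/s³ + 6/s² + 7/s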